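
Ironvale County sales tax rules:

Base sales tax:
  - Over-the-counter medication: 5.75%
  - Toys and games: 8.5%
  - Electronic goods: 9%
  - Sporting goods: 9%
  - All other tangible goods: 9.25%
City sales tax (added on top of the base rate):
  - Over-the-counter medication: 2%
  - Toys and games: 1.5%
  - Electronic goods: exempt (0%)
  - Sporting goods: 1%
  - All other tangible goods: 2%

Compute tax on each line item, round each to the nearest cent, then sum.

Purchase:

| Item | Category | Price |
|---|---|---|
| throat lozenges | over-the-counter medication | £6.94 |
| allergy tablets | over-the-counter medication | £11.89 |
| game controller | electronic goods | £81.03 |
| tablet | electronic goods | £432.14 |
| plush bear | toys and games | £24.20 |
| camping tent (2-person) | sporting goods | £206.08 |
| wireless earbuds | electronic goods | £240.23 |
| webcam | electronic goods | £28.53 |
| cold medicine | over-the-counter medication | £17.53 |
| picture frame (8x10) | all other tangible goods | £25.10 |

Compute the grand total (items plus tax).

£1172.71

Throat lozenges £6.94: over-the-counter medication → 5.75% + 2% city = 7.75% → £0.54
Allergy tablets £11.89: over-the-counter medication → 5.75% + 2% city = 7.75% → £0.92
Game controller £81.03: electronic goods → 9% + 0% city = 9% → £7.29
Tablet £432.14: electronic goods → 9% + 0% city = 9% → £38.89
Plush bear £24.20: toys and games → 8.5% + 1.5% city = 10% → £2.42
Camping tent (2-person) £206.08: sporting goods → 9% + 1% city = 10% → £20.61
Wireless earbuds £240.23: electronic goods → 9% + 0% city = 9% → £21.62
Webcam £28.53: electronic goods → 9% + 0% city = 9% → £2.57
Cold medicine £17.53: over-the-counter medication → 5.75% + 2% city = 7.75% → £1.36
Picture frame (8x10) £25.10: all other tangible goods → 9.25% + 2% city = 11.25% → £2.82
Subtotal = £1073.67; tax = £99.04; total due = £1172.71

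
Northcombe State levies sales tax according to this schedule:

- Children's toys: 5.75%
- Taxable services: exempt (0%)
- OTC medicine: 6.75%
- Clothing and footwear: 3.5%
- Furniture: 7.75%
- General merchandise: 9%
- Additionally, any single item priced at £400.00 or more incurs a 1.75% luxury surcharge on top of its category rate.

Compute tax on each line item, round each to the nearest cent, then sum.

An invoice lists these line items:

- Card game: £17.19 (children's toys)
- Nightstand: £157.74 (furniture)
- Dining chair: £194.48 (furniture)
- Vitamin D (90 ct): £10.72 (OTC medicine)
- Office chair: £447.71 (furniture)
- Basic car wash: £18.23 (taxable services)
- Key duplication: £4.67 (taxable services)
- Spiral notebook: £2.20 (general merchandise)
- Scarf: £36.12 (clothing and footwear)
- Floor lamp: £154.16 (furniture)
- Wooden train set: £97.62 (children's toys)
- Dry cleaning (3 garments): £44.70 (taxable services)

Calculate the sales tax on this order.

£90.55

Card game £17.19: children's toys → 5.75% → £0.99
Nightstand £157.74: furniture → 7.75% → £12.22
Dining chair £194.48: furniture → 7.75% → £15.07
Vitamin D (90 ct) £10.72: OTC medicine → 6.75% → £0.72
Office chair £447.71: furniture → 7.75% + 1.75% surcharge = 9.5% → £42.53
Basic car wash £18.23: taxable services → 0% → £0.00
Key duplication £4.67: taxable services → 0% → £0.00
Spiral notebook £2.20: general merchandise → 9% → £0.20
Scarf £36.12: clothing and footwear → 3.5% → £1.26
Floor lamp £154.16: furniture → 7.75% → £11.95
Wooden train set £97.62: children's toys → 5.75% → £5.61
Dry cleaning (3 garments) £44.70: taxable services → 0% → £0.00
Total tax = £0.99 + £12.22 + £15.07 + £0.72 + £42.53 + £0.20 + £1.26 + £11.95 + £5.61 = £90.55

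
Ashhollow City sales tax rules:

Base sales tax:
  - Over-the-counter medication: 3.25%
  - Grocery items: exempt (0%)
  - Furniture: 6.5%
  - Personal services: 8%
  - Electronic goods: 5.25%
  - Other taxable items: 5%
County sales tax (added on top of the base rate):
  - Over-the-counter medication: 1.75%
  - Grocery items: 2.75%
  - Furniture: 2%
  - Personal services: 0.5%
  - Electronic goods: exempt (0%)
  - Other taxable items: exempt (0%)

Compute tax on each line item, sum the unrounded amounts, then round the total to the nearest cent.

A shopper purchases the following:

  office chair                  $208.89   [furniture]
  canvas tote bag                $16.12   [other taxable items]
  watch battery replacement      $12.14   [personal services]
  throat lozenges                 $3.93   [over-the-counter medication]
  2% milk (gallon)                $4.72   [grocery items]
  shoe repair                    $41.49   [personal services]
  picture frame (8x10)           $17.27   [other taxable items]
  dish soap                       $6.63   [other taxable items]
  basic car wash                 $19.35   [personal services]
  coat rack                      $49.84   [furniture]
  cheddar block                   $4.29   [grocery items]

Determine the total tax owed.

$30.64

Office chair $208.89: furniture → 6.5% + 2% county = 8.5% → $17.75565
Canvas tote bag $16.12: other taxable items → 5% + 0% county = 5% → $0.806
Watch battery replacement $12.14: personal services → 8% + 0.5% county = 8.5% → $1.0319
Throat lozenges $3.93: over-the-counter medication → 3.25% + 1.75% county = 5% → $0.1965
2% milk (gallon) $4.72: grocery items → 0% + 2.75% county = 2.75% → $0.1298
Shoe repair $41.49: personal services → 8% + 0.5% county = 8.5% → $3.52665
Picture frame (8x10) $17.27: other taxable items → 5% + 0% county = 5% → $0.8635
Dish soap $6.63: other taxable items → 5% + 0% county = 5% → $0.3315
Basic car wash $19.35: personal services → 8% + 0.5% county = 8.5% → $1.64475
Coat rack $49.84: furniture → 6.5% + 2% county = 8.5% → $4.2364
Cheddar block $4.29: grocery items → 0% + 2.75% county = 2.75% → $0.117975
Unrounded tax sum = $30.640625 → $30.64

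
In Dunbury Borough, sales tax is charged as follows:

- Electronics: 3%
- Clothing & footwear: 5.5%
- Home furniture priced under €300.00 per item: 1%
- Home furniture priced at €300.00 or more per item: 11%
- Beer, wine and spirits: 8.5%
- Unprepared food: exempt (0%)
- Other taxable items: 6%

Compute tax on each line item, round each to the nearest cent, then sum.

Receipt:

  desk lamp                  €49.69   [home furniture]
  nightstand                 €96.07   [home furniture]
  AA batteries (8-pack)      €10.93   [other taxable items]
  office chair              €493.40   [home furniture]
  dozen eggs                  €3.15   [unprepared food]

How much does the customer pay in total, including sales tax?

Desk lamp €49.69: home furniture, under €300.00 → 1% → €0.50
Nightstand €96.07: home furniture, under €300.00 → 1% → €0.96
AA batteries (8-pack) €10.93: other taxable items → 6% → €0.66
Office chair €493.40: home furniture, €300.00 or more → 11% → €54.27
Dozen eggs €3.15: unprepared food → 0% → €0.00
Subtotal = €653.24; tax = €56.39; total due = €709.63

€709.63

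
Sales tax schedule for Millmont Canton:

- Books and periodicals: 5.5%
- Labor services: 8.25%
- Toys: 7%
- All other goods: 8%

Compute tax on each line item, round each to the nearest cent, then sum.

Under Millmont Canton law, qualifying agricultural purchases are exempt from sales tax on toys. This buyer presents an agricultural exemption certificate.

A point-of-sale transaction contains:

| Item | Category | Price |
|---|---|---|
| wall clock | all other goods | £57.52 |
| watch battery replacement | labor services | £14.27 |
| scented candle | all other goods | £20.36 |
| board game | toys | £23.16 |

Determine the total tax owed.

Wall clock £57.52: all other goods → 8% → £4.60
Watch battery replacement £14.27: labor services → 8.25% → £1.18
Scented candle £20.36: all other goods → 8% → £1.63
Board game £23.16: toys, buyer-exempt → 0% → £0.00
Total tax = £4.60 + £1.18 + £1.63 = £7.41

£7.41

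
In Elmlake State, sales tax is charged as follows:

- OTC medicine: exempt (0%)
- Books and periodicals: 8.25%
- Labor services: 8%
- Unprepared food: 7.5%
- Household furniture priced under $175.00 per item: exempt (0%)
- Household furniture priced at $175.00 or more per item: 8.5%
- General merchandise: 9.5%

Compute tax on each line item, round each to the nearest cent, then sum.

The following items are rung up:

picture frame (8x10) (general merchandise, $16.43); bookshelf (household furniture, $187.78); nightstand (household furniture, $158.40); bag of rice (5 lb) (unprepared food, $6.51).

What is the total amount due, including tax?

Picture frame (8x10) $16.43: general merchandise → 9.5% → $1.56
Bookshelf $187.78: household furniture, $175.00 or more → 8.5% → $15.96
Nightstand $158.40: household furniture, under $175.00 → 0% → $0.00
Bag of rice (5 lb) $6.51: unprepared food → 7.5% → $0.49
Subtotal = $369.12; tax = $18.01; total due = $387.13

$387.13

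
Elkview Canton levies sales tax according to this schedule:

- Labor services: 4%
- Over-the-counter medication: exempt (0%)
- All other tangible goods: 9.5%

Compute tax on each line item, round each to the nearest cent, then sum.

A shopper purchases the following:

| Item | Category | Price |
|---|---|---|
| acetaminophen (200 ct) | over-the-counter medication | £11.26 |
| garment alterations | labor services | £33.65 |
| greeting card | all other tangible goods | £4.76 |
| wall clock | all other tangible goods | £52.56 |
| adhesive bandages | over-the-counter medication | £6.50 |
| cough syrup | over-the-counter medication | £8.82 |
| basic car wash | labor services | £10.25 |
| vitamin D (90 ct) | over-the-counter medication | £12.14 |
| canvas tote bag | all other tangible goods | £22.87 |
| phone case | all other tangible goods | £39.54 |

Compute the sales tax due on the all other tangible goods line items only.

Greeting card £4.76: all other tangible goods → 9.5% → £0.45
Wall clock £52.56: all other tangible goods → 9.5% → £4.99
Canvas tote bag £22.87: all other tangible goods → 9.5% → £2.17
Phone case £39.54: all other tangible goods → 9.5% → £3.76
Tax on all other tangible goods = £0.45 + £4.99 + £2.17 + £3.76 = £11.37

£11.37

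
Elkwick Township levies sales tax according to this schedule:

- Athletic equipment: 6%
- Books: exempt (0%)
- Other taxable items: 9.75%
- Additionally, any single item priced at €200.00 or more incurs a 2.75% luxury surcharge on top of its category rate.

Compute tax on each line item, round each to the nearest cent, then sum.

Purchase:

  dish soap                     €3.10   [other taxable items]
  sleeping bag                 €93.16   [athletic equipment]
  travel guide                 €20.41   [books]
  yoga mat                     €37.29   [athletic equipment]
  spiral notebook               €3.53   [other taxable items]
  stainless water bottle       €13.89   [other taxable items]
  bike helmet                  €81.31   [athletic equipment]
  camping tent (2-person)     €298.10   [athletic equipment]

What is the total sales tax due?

Dish soap €3.10: other taxable items → 9.75% → €0.30
Sleeping bag €93.16: athletic equipment → 6% → €5.59
Travel guide €20.41: books → 0% → €0.00
Yoga mat €37.29: athletic equipment → 6% → €2.24
Spiral notebook €3.53: other taxable items → 9.75% → €0.34
Stainless water bottle €13.89: other taxable items → 9.75% → €1.35
Bike helmet €81.31: athletic equipment → 6% → €4.88
Camping tent (2-person) €298.10: athletic equipment → 6% + 2.75% surcharge = 8.75% → €26.08
Total tax = €0.30 + €5.59 + €2.24 + €0.34 + €1.35 + €4.88 + €26.08 = €40.78

€40.78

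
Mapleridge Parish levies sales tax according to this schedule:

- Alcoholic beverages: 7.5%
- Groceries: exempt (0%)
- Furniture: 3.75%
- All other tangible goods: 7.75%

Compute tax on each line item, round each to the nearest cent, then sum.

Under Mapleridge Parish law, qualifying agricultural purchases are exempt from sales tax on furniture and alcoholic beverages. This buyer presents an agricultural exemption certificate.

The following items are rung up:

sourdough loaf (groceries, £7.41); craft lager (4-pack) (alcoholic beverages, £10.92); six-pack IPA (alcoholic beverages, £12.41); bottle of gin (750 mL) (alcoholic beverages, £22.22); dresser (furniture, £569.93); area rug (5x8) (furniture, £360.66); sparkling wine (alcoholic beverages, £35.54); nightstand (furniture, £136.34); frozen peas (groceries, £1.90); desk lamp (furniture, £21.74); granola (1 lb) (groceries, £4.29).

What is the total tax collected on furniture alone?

Dresser £569.93: furniture, buyer-exempt → 0% → £0.00
Area rug (5x8) £360.66: furniture, buyer-exempt → 0% → £0.00
Nightstand £136.34: furniture, buyer-exempt → 0% → £0.00
Desk lamp £21.74: furniture, buyer-exempt → 0% → £0.00
Tax on furniture = £0.00 + £0.00 + £0.00 + £0.00 = £0.00

£0.00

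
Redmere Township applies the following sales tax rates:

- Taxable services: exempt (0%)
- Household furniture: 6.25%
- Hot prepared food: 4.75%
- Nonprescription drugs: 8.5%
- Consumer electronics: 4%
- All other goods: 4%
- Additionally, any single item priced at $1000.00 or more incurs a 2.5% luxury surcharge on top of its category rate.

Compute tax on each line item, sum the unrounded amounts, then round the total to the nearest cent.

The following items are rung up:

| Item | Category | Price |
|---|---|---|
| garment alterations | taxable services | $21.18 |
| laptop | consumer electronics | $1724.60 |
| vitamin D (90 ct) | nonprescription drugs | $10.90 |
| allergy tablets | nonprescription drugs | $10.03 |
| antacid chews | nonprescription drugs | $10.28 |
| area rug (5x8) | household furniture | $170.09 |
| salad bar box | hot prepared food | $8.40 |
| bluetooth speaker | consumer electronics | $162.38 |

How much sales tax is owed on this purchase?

$132.28

Garment alterations $21.18: taxable services → 0% → $0.00
Laptop $1724.60: consumer electronics → 4% + 2.5% surcharge = 6.5% → $112.099
Vitamin D (90 ct) $10.90: nonprescription drugs → 8.5% → $0.9265
Allergy tablets $10.03: nonprescription drugs → 8.5% → $0.85255
Antacid chews $10.28: nonprescription drugs → 8.5% → $0.8738
Area rug (5x8) $170.09: household furniture → 6.25% → $10.630625
Salad bar box $8.40: hot prepared food → 4.75% → $0.399
Bluetooth speaker $162.38: consumer electronics → 4% → $6.4952
Unrounded tax sum = $132.276675 → $132.28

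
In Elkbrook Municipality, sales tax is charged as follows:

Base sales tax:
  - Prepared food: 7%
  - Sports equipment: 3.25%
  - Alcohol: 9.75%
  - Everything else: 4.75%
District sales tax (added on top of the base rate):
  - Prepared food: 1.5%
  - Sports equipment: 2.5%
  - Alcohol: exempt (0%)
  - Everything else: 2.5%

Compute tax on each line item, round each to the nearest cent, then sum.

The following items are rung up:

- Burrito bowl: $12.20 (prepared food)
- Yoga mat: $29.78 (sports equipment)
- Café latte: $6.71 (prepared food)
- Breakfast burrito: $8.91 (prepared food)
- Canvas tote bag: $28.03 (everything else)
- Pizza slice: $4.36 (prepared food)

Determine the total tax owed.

$6.48

Burrito bowl $12.20: prepared food → 7% + 1.5% district = 8.5% → $1.04
Yoga mat $29.78: sports equipment → 3.25% + 2.5% district = 5.75% → $1.71
Café latte $6.71: prepared food → 7% + 1.5% district = 8.5% → $0.57
Breakfast burrito $8.91: prepared food → 7% + 1.5% district = 8.5% → $0.76
Canvas tote bag $28.03: everything else → 4.75% + 2.5% district = 7.25% → $2.03
Pizza slice $4.36: prepared food → 7% + 1.5% district = 8.5% → $0.37
Total tax = $1.04 + $1.71 + $0.57 + $0.76 + $2.03 + $0.37 = $6.48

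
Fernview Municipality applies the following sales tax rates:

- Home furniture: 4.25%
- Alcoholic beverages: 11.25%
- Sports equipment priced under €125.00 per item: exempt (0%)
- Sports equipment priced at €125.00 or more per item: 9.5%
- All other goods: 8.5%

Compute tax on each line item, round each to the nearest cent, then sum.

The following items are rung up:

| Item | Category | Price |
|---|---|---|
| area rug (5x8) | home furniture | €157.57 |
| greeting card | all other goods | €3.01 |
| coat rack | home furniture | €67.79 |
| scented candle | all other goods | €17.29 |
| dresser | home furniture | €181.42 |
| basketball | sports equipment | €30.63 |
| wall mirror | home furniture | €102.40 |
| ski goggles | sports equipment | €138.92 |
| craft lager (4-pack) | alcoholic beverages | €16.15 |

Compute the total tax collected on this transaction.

€38.39

Area rug (5x8) €157.57: home furniture → 4.25% → €6.70
Greeting card €3.01: all other goods → 8.5% → €0.26
Coat rack €67.79: home furniture → 4.25% → €2.88
Scented candle €17.29: all other goods → 8.5% → €1.47
Dresser €181.42: home furniture → 4.25% → €7.71
Basketball €30.63: sports equipment, under €125.00 → 0% → €0.00
Wall mirror €102.40: home furniture → 4.25% → €4.35
Ski goggles €138.92: sports equipment, €125.00 or more → 9.5% → €13.20
Craft lager (4-pack) €16.15: alcoholic beverages → 11.25% → €1.82
Total tax = €6.70 + €0.26 + €2.88 + €1.47 + €7.71 + €4.35 + €13.20 + €1.82 = €38.39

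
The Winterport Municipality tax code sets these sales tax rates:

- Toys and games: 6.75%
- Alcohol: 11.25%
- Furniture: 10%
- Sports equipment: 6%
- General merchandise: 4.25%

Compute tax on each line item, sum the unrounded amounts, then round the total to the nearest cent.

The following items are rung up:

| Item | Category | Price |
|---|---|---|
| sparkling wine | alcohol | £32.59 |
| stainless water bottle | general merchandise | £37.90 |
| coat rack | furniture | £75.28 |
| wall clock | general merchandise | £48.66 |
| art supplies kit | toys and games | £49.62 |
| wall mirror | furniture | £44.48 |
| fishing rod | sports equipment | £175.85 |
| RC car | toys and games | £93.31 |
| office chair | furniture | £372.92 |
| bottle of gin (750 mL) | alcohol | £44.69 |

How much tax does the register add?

£81.84

Sparkling wine £32.59: alcohol → 11.25% → £3.666375
Stainless water bottle £37.90: general merchandise → 4.25% → £1.61075
Coat rack £75.28: furniture → 10% → £7.528
Wall clock £48.66: general merchandise → 4.25% → £2.06805
Art supplies kit £49.62: toys and games → 6.75% → £3.34935
Wall mirror £44.48: furniture → 10% → £4.448
Fishing rod £175.85: sports equipment → 6% → £10.551
RC car £93.31: toys and games → 6.75% → £6.298425
Office chair £372.92: furniture → 10% → £37.292
Bottle of gin (750 mL) £44.69: alcohol → 11.25% → £5.027625
Unrounded tax sum = £81.839575 → £81.84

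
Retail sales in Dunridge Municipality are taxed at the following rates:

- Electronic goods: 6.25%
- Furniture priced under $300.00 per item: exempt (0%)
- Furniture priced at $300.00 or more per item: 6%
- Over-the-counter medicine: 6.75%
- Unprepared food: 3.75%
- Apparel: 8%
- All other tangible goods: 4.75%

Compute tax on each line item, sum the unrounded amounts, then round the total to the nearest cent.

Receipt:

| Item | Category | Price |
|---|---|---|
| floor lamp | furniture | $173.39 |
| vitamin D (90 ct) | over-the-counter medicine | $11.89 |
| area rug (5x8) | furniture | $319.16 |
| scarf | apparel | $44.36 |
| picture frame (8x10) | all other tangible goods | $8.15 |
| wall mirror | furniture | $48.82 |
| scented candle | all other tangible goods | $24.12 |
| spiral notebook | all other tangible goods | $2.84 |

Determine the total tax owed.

Floor lamp $173.39: furniture, under $300.00 → 0% → $0.00
Vitamin D (90 ct) $11.89: over-the-counter medicine → 6.75% → $0.802575
Area rug (5x8) $319.16: furniture, $300.00 or more → 6% → $19.1496
Scarf $44.36: apparel → 8% → $3.5488
Picture frame (8x10) $8.15: all other tangible goods → 4.75% → $0.387125
Wall mirror $48.82: furniture, under $300.00 → 0% → $0.00
Scented candle $24.12: all other tangible goods → 4.75% → $1.1457
Spiral notebook $2.84: all other tangible goods → 4.75% → $0.1349
Unrounded tax sum = $25.1687 → $25.17

$25.17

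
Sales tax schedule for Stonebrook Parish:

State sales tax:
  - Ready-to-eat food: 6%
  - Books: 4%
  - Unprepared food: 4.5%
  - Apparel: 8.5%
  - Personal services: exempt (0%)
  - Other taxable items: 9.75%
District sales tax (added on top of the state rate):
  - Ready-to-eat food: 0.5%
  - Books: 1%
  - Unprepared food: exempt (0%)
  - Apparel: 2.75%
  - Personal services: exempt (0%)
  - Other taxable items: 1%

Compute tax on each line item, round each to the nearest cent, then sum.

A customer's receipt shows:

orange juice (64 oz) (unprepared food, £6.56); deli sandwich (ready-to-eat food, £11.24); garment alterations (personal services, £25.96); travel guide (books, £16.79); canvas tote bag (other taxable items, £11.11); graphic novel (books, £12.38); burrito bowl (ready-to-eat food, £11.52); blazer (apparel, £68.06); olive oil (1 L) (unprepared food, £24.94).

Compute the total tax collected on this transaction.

Orange juice (64 oz) £6.56: unprepared food → 4.5% + 0% district = 4.5% → £0.30
Deli sandwich £11.24: ready-to-eat food → 6% + 0.5% district = 6.5% → £0.73
Garment alterations £25.96: personal services → 0% + 0% district = 0% → £0.00
Travel guide £16.79: books → 4% + 1% district = 5% → £0.84
Canvas tote bag £11.11: other taxable items → 9.75% + 1% district = 10.75% → £1.19
Graphic novel £12.38: books → 4% + 1% district = 5% → £0.62
Burrito bowl £11.52: ready-to-eat food → 6% + 0.5% district = 6.5% → £0.75
Blazer £68.06: apparel → 8.5% + 2.75% district = 11.25% → £7.66
Olive oil (1 L) £24.94: unprepared food → 4.5% + 0% district = 4.5% → £1.12
Total tax = £0.30 + £0.73 + £0.84 + £1.19 + £0.62 + £0.75 + £7.66 + £1.12 = £13.21

£13.21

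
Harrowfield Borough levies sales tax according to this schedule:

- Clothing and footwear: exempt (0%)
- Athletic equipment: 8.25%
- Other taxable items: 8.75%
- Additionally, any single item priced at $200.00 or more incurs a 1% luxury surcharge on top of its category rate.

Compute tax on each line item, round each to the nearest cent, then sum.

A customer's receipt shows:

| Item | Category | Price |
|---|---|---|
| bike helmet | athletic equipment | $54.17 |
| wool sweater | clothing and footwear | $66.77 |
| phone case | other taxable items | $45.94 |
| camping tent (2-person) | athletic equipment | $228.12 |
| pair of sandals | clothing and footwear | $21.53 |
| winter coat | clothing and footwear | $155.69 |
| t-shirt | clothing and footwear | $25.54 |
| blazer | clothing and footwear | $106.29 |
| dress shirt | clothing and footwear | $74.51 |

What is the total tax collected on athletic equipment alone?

Bike helmet $54.17: athletic equipment → 8.25% → $4.47
Camping tent (2-person) $228.12: athletic equipment → 8.25% + 1% surcharge = 9.25% → $21.10
Tax on athletic equipment = $4.47 + $21.10 = $25.57

$25.57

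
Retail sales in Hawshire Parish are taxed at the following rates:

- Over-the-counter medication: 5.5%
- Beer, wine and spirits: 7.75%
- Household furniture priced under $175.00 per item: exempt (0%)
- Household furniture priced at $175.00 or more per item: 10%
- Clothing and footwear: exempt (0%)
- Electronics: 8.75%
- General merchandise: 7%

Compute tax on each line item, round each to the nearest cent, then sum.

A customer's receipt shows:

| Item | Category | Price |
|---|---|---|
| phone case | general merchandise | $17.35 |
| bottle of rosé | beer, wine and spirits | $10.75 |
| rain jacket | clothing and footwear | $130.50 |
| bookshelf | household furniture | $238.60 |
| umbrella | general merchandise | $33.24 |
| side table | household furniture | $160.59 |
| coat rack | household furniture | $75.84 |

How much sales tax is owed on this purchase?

Phone case $17.35: general merchandise → 7% → $1.21
Bottle of rosé $10.75: beer, wine and spirits → 7.75% → $0.83
Rain jacket $130.50: clothing and footwear → 0% → $0.00
Bookshelf $238.60: household furniture, $175.00 or more → 10% → $23.86
Umbrella $33.24: general merchandise → 7% → $2.33
Side table $160.59: household furniture, under $175.00 → 0% → $0.00
Coat rack $75.84: household furniture, under $175.00 → 0% → $0.00
Total tax = $1.21 + $0.83 + $23.86 + $2.33 = $28.23

$28.23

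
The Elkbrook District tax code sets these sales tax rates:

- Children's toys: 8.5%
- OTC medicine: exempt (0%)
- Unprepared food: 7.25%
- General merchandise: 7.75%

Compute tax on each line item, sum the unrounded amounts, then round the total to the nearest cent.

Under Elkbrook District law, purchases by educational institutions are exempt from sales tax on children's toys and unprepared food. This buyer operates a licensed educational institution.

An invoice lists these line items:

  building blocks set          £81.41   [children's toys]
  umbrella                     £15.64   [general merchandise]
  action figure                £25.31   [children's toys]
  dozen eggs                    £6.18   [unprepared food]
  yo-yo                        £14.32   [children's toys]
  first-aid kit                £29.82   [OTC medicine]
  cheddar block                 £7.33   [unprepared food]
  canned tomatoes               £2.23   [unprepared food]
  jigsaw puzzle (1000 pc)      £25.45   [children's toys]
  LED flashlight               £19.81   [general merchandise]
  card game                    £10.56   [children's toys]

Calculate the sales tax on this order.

Building blocks set £81.41: children's toys, buyer-exempt → 0% → £0.00
Umbrella £15.64: general merchandise → 7.75% → £1.2121
Action figure £25.31: children's toys, buyer-exempt → 0% → £0.00
Dozen eggs £6.18: unprepared food, buyer-exempt → 0% → £0.00
Yo-yo £14.32: children's toys, buyer-exempt → 0% → £0.00
First-aid kit £29.82: OTC medicine → 0% → £0.00
Cheddar block £7.33: unprepared food, buyer-exempt → 0% → £0.00
Canned tomatoes £2.23: unprepared food, buyer-exempt → 0% → £0.00
Jigsaw puzzle (1000 pc) £25.45: children's toys, buyer-exempt → 0% → £0.00
LED flashlight £19.81: general merchandise → 7.75% → £1.535275
Card game £10.56: children's toys, buyer-exempt → 0% → £0.00
Unrounded tax sum = £2.747375 → £2.75

£2.75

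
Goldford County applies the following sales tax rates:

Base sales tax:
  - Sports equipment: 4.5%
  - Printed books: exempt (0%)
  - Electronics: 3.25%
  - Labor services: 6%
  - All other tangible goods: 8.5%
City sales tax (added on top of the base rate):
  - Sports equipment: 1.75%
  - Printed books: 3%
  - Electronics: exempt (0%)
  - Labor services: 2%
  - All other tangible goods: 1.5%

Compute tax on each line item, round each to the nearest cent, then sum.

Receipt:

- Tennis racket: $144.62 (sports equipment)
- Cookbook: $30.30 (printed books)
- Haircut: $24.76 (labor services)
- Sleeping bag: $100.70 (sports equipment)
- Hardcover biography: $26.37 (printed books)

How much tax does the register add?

$19.01

Tennis racket $144.62: sports equipment → 4.5% + 1.75% city = 6.25% → $9.04
Cookbook $30.30: printed books → 0% + 3% city = 3% → $0.91
Haircut $24.76: labor services → 6% + 2% city = 8% → $1.98
Sleeping bag $100.70: sports equipment → 4.5% + 1.75% city = 6.25% → $6.29
Hardcover biography $26.37: printed books → 0% + 3% city = 3% → $0.79
Total tax = $9.04 + $0.91 + $1.98 + $6.29 + $0.79 = $19.01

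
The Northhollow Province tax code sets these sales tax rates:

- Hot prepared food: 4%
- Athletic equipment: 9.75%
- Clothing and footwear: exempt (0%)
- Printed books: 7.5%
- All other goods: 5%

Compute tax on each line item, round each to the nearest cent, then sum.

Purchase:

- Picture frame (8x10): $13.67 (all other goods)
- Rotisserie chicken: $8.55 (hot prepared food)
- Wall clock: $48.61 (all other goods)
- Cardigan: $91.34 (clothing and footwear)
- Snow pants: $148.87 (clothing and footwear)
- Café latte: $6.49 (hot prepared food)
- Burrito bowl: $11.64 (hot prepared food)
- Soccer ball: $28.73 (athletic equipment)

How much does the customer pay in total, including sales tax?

$364.88

Picture frame (8x10) $13.67: all other goods → 5% → $0.68
Rotisserie chicken $8.55: hot prepared food → 4% → $0.34
Wall clock $48.61: all other goods → 5% → $2.43
Cardigan $91.34: clothing and footwear → 0% → $0.00
Snow pants $148.87: clothing and footwear → 0% → $0.00
Café latte $6.49: hot prepared food → 4% → $0.26
Burrito bowl $11.64: hot prepared food → 4% → $0.47
Soccer ball $28.73: athletic equipment → 9.75% → $2.80
Subtotal = $357.90; tax = $6.98; total due = $364.88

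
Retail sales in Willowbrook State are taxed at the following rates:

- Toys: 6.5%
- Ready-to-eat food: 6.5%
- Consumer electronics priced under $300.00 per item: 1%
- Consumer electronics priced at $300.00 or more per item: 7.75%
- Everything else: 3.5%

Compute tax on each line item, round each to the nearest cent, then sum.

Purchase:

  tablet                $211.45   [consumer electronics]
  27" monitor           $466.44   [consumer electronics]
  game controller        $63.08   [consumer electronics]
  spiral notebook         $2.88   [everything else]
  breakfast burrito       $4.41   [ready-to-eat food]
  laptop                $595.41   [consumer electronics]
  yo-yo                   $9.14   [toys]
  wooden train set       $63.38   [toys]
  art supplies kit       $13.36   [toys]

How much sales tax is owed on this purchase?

Tablet $211.45: consumer electronics, under $300.00 → 1% → $2.11
27" monitor $466.44: consumer electronics, $300.00 or more → 7.75% → $36.15
Game controller $63.08: consumer electronics, under $300.00 → 1% → $0.63
Spiral notebook $2.88: everything else → 3.5% → $0.10
Breakfast burrito $4.41: ready-to-eat food → 6.5% → $0.29
Laptop $595.41: consumer electronics, $300.00 or more → 7.75% → $46.14
Yo-yo $9.14: toys → 6.5% → $0.59
Wooden train set $63.38: toys → 6.5% → $4.12
Art supplies kit $13.36: toys → 6.5% → $0.87
Total tax = $2.11 + $36.15 + $0.63 + $0.10 + $0.29 + $46.14 + $0.59 + $4.12 + $0.87 = $91.00

$91.00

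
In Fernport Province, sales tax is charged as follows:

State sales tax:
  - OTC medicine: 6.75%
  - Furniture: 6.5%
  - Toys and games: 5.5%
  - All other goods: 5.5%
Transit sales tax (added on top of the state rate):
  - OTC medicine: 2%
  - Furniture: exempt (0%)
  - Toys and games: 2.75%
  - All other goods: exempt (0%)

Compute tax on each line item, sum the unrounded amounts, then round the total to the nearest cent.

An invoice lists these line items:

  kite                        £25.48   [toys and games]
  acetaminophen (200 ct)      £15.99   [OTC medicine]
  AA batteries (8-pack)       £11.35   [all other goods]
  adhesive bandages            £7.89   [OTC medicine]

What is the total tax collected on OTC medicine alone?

Acetaminophen (200 ct) £15.99: OTC medicine → 6.75% + 2% transit = 8.75% → £1.399125
Adhesive bandages £7.89: OTC medicine → 6.75% + 2% transit = 8.75% → £0.690375
Tax on OTC medicine: unrounded sum = £2.0895 → £2.09

£2.09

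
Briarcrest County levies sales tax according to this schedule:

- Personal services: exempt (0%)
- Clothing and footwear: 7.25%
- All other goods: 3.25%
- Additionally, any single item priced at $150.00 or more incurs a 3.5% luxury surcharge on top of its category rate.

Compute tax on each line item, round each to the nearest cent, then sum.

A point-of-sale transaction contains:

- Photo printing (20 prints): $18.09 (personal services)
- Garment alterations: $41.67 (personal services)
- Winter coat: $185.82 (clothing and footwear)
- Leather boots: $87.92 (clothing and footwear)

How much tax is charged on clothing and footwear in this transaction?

Winter coat $185.82: clothing and footwear → 7.25% + 3.5% surcharge = 10.75% → $19.98
Leather boots $87.92: clothing and footwear → 7.25% → $6.37
Tax on clothing and footwear = $19.98 + $6.37 = $26.35

$26.35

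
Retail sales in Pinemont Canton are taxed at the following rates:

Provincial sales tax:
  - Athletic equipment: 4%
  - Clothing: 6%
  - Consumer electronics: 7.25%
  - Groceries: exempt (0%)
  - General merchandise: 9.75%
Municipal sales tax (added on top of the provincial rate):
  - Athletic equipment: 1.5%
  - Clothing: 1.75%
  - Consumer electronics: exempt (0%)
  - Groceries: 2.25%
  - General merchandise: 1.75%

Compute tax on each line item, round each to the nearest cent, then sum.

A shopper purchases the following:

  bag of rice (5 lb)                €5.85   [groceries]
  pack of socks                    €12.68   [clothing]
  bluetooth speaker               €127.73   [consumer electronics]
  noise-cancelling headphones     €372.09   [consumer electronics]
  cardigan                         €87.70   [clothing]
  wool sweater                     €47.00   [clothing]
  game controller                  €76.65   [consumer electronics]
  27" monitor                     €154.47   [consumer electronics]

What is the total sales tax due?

Bag of rice (5 lb) €5.85: groceries → 0% + 2.25% municipal = 2.25% → €0.13
Pack of socks €12.68: clothing → 6% + 1.75% municipal = 7.75% → €0.98
Bluetooth speaker €127.73: consumer electronics → 7.25% + 0% municipal = 7.25% → €9.26
Noise-cancelling headphones €372.09: consumer electronics → 7.25% + 0% municipal = 7.25% → €26.98
Cardigan €87.70: clothing → 6% + 1.75% municipal = 7.75% → €6.80
Wool sweater €47.00: clothing → 6% + 1.75% municipal = 7.75% → €3.64
Game controller €76.65: consumer electronics → 7.25% + 0% municipal = 7.25% → €5.56
27" monitor €154.47: consumer electronics → 7.25% + 0% municipal = 7.25% → €11.20
Total tax = €0.13 + €0.98 + €9.26 + €26.98 + €6.80 + €3.64 + €5.56 + €11.20 = €64.55

€64.55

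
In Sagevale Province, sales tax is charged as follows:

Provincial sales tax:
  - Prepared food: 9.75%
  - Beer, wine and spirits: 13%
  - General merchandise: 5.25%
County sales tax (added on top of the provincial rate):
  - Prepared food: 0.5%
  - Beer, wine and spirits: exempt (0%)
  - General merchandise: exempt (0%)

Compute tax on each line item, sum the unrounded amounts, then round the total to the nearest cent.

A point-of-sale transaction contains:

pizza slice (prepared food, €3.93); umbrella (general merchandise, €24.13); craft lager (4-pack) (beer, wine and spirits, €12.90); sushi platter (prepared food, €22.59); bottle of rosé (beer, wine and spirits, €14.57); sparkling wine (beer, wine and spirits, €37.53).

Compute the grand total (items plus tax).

Pizza slice €3.93: prepared food → 9.75% + 0.5% county = 10.25% → €0.402825
Umbrella €24.13: general merchandise → 5.25% + 0% county = 5.25% → €1.266825
Craft lager (4-pack) €12.90: beer, wine and spirits → 13% + 0% county = 13% → €1.677
Sushi platter €22.59: prepared food → 9.75% + 0.5% county = 10.25% → €2.315475
Bottle of rosé €14.57: beer, wine and spirits → 13% + 0% county = 13% → €1.8941
Sparkling wine €37.53: beer, wine and spirits → 13% + 0% county = 13% → €4.8789
Subtotal = €115.65; unrounded tax = €12.435125 → €12.44; total due = €128.09

€128.09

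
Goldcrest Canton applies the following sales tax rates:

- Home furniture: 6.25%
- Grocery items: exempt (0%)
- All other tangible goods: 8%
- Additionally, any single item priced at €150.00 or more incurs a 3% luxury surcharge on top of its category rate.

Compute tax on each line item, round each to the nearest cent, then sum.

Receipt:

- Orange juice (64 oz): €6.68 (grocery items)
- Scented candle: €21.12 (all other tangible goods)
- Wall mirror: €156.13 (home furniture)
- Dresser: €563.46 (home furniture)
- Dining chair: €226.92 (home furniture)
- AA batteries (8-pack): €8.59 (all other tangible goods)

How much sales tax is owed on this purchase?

Orange juice (64 oz) €6.68: grocery items → 0% → €0.00
Scented candle €21.12: all other tangible goods → 8% → €1.69
Wall mirror €156.13: home furniture → 6.25% + 3% surcharge = 9.25% → €14.44
Dresser €563.46: home furniture → 6.25% + 3% surcharge = 9.25% → €52.12
Dining chair €226.92: home furniture → 6.25% + 3% surcharge = 9.25% → €20.99
AA batteries (8-pack) €8.59: all other tangible goods → 8% → €0.69
Total tax = €1.69 + €14.44 + €52.12 + €20.99 + €0.69 = €89.93

€89.93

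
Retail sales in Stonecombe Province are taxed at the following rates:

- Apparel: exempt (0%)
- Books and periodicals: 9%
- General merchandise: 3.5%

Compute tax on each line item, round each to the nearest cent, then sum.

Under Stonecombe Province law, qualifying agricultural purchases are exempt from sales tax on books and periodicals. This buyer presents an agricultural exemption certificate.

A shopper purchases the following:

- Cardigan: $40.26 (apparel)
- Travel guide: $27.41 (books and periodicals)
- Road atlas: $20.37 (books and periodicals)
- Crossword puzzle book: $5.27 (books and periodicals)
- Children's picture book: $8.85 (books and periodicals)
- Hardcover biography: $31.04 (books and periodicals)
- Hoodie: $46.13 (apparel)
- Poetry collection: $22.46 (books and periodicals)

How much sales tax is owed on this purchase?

Cardigan $40.26: apparel → 0% → $0.00
Travel guide $27.41: books and periodicals, buyer-exempt → 0% → $0.00
Road atlas $20.37: books and periodicals, buyer-exempt → 0% → $0.00
Crossword puzzle book $5.27: books and periodicals, buyer-exempt → 0% → $0.00
Children's picture book $8.85: books and periodicals, buyer-exempt → 0% → $0.00
Hardcover biography $31.04: books and periodicals, buyer-exempt → 0% → $0.00
Hoodie $46.13: apparel → 0% → $0.00
Poetry collection $22.46: books and periodicals, buyer-exempt → 0% → $0.00
Total tax = $0.00

$0.00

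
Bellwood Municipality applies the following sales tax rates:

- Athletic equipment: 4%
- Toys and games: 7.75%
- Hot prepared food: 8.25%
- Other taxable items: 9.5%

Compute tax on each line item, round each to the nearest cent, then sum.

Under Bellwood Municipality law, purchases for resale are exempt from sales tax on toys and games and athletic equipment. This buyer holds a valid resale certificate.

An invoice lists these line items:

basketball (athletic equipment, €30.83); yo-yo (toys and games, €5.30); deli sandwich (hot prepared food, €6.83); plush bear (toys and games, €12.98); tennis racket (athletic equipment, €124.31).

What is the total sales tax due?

€0.56

Basketball €30.83: athletic equipment, buyer-exempt → 0% → €0.00
Yo-yo €5.30: toys and games, buyer-exempt → 0% → €0.00
Deli sandwich €6.83: hot prepared food → 8.25% → €0.56
Plush bear €12.98: toys and games, buyer-exempt → 0% → €0.00
Tennis racket €124.31: athletic equipment, buyer-exempt → 0% → €0.00
Total tax = €0.56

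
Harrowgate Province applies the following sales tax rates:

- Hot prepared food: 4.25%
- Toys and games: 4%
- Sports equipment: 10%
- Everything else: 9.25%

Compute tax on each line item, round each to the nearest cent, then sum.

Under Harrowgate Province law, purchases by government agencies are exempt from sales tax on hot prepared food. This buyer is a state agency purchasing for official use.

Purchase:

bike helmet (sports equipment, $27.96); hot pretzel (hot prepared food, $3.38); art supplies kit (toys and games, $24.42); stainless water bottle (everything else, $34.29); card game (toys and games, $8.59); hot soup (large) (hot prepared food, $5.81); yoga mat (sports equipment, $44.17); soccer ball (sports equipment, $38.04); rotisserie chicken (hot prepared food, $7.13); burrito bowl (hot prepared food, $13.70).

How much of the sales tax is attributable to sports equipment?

Bike helmet $27.96: sports equipment → 10% → $2.80
Yoga mat $44.17: sports equipment → 10% → $4.42
Soccer ball $38.04: sports equipment → 10% → $3.80
Tax on sports equipment = $2.80 + $4.42 + $3.80 = $11.02

$11.02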